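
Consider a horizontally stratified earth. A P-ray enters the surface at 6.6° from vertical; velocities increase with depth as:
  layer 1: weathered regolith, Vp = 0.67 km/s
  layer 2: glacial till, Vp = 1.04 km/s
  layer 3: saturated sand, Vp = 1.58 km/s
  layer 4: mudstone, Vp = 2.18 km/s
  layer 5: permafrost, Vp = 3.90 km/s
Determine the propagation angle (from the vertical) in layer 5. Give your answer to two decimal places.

Ray parameter p = sin 6.6° / 0.67 = 1.7155e-01 s/km.
sin θ_5 = p·V_5 = 1.7155e-01 × 3.90 = 0.6690.
θ_5 = 41.99° from the vertical.

41.99°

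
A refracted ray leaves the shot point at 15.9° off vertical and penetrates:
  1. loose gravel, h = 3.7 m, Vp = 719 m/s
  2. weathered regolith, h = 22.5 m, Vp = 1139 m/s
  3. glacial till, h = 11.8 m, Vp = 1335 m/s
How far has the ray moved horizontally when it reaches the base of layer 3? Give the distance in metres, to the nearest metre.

19 m

Ray parameter p = sin 15.9° / 719 m/s = 3.8103e-04 s/m.
Layer 1: θ = 15.90°; offset = 3.7·tan 15.90° = 1.054 m.
Layer 2: sin θ = p·1139 = 0.4340 → θ = 25.72°; offset = 22.5·tan 25.72° = 10.839 m.
Layer 3: sin θ = p·1335 = 0.5087 → θ = 30.58°; offset = 11.8·tan 30.58° = 6.972 m.
Total horizontal offset = 18.864 m.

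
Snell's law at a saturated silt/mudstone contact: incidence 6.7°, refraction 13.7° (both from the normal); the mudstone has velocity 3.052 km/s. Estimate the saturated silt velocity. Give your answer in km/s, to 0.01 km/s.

sin 6.7° = 0.1167; sin 13.7° = 0.2368.
V₁ = V₂·(sin θ₁/sin θ₂) = 3.052·(0.1167/0.2368) = 1.50 km/s.

1.50 km/s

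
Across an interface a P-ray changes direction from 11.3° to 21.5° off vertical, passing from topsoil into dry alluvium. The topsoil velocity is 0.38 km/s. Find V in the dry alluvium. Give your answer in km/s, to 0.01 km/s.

0.71 km/s

sin 11.3° = 0.1959; sin 21.5° = 0.3665.
V₂ = V₁·(sin θ₂/sin θ₁) = 0.38·(0.3665/0.1959) = 0.71 km/s.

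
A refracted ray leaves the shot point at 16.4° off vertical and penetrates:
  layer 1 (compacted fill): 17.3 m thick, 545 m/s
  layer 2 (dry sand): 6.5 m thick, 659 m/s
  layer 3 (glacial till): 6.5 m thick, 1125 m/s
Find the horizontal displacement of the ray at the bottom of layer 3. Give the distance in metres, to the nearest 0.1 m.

12.1 m

Apply Snell's law at each interface; in layer i the horizontal offset is hᵢ·tan θᵢ.
Layer 1: θ = 16.40°; offset = 17.3·tan 16.40° = 5.092 m.
Layer 2: sin θ = 659·sin 16.4°/545 = 0.3414, θ = 19.96°; offset = 6.5·tan 19.96° = 2.361 m.
Layer 3: sin θ = 1125·sin 16.4°/545 = 0.5828, θ = 35.65°; offset = 6.5·tan 35.65° = 4.662 m.
Summing the layer offsets gives 12.115 m.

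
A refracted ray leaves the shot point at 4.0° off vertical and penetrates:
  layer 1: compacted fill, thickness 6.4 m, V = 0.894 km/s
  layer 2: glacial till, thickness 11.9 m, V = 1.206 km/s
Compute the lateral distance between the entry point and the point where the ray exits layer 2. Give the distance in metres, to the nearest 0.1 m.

Apply Snell's law at each interface; in layer i the horizontal offset is hᵢ·tan θᵢ.
Layer 1: θ = 4.00°; offset = 6.4·tan 4.00° = 0.448 m.
Layer 2: sin θ = 1.206·sin 4.0°/0.894 = 0.0941, θ = 5.40°; offset = 11.9·tan 5.40° = 1.125 m.
Total horizontal offset = 1.572 m.

1.6 m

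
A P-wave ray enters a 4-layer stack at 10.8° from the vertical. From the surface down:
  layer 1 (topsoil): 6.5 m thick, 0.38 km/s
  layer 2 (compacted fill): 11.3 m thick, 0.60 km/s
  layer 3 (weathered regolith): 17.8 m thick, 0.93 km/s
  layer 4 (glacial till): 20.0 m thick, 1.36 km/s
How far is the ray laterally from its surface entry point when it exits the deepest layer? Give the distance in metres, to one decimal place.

32.0 m

p = sin θ₁/V₁ = sin 10.8°/0.38 = 4.9311e-01 s/km is conserved through the stack.
Layer 1: θ = 10.80°; offset = 6.5·tan 10.80° = 1.240 m.
Layer 2: sin θ = p·0.60 = 0.2959 → θ = 17.21°; offset = 11.3·tan 17.21° = 3.500 m.
Layer 3: sin θ = p·0.93 = 0.4586 → θ = 27.30°; offset = 17.8·tan 27.30° = 9.186 m.
Layer 4: sin θ = p·1.36 = 0.6706 → θ = 42.12°; offset = 20.0·tan 42.12° = 18.081 m.
Summing the layer offsets gives 32.007 m.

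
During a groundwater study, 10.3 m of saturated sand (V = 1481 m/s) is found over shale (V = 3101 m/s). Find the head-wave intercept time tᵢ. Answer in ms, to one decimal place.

12.2 ms

tᵢ = 2h·√(V₂²−V₁²)/(V₁V₂).
√(V₂²−V₁²) = √(3101²−1481²) = 2724.5 m/s.
tᵢ = 2·10.3·2724.5/(1481·3101) = 0.01222 s.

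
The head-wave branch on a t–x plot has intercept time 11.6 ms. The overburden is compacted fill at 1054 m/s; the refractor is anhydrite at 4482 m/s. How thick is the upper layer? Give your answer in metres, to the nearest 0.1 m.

θ_c = arcsin(1054/4482) = 13.60°; cos θ_c = 0.9720.
tᵢ = 2h cos θ_c/V₁ ⇒ h = tᵢ·V₁/(2 cos θ_c) = 0.0116·1054/(2·0.9720) = 6.29 m.

6.3 m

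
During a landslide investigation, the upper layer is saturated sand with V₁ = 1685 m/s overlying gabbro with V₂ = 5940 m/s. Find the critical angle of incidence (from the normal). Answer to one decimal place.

16.5°

At critical incidence the refracted ray runs along the interface (θ₂ = 90°), so sin θ_c = V₁/V₂.
θ_c = arcsin(1685/5940) = arcsin 0.2837 = 16.48°.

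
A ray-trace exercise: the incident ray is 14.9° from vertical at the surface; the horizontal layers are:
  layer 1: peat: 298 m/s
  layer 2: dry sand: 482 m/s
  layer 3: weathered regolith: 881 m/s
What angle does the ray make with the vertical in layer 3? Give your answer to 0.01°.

Ray parameter p = sin 14.9° / 298 = 8.6286e-04 s/m.
sin θ_3 = p·V_3 = 8.6286e-04 × 881 = 0.7602.
θ_3 = 49.48° from the vertical.

49.48°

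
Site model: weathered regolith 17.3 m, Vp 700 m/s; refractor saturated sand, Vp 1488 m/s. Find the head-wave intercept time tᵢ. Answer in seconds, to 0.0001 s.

0.0436 s

θ_c = arcsin(V₁/V₂) = arcsin(700/1488) = 28.06°; cos θ_c = 0.8824.
tᵢ = 2h·cos θ_c / V₁ = 2·17.3·0.8824 / 700 = 0.04362 s.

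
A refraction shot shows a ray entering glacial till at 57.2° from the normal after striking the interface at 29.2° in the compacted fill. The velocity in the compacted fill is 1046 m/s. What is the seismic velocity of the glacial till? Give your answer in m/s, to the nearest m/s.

1802 m/s

Snell's law: sin 29.2°/V₁ = sin 57.2°/V₂.
V₂ = V₁·sin 57.2°/sin 29.2° = 1046 × 1.7230 = 1802.22 m/s.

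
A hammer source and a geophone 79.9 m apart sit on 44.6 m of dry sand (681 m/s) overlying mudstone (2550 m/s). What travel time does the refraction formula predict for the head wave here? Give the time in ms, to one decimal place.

θ_c = arcsin(V₁/V₂) = arcsin(681/2550) = 15.49°, cos θ_c = 0.9637.
Intercept time tᵢ = 2h cos θ_c / V₁ = 2·44.6·0.9637/681 = 0.12623 s.
t = x/V₂ + tᵢ = 79.9/2550 + 0.12623 = 0.15756 s.

157.6 ms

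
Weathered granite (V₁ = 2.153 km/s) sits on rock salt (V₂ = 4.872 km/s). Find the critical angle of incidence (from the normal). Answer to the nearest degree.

26°

At critical incidence the refracted ray runs along the interface (θ₂ = 90°), so sin θ_c = V₁/V₂.
θ_c = arcsin(2.153/4.872) = arcsin 0.4419 = 26.23°.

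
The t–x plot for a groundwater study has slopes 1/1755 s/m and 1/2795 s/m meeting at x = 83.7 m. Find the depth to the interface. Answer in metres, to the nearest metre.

h = (x_cross/2)·√((V₂−V₁)/(V₂+V₁)).
(V₂−V₁)/(V₂+V₁) = (2795−1755)/(2795+1755) = 0.2286; √ = 0.4781.
h = (83.7/2)·0.4781 = 20.01 m.

20 m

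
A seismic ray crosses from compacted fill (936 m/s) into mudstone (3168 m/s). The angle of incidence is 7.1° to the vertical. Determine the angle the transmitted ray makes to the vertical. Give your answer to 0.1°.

Snell's law: sin θ₂ = (V₂/V₁)·sin θ₁ = (3168/936)·sin 7.1° = 0.4183.
θ₂ = sin⁻¹(0.4183) = 24.73° (from vertical).

24.7°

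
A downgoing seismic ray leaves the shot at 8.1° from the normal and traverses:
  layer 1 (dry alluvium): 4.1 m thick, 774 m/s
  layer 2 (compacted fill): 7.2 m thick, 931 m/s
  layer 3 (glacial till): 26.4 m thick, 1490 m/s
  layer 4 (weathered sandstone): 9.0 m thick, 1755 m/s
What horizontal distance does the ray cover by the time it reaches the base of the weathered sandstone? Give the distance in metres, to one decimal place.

12.3 m

Apply Snell's law at each interface; in layer i the horizontal offset is hᵢ·tan θᵢ.
Layer 1: θ = 8.10°; offset = 4.1·tan 8.10° = 0.584 m.
Layer 2: sin θ = 931·sin 8.1°/774 = 0.1695, θ = 9.76°; offset = 7.2·tan 9.76° = 1.238 m.
Layer 3: sin θ = 1490·sin 8.1°/774 = 0.2712, θ = 15.74°; offset = 26.4·tan 15.74° = 7.440 m.
Layer 4: sin θ = 1755·sin 8.1°/774 = 0.3195, θ = 18.63°; offset = 9.0·tan 18.63° = 3.034 m.
Total horizontal offset = 12.296 m.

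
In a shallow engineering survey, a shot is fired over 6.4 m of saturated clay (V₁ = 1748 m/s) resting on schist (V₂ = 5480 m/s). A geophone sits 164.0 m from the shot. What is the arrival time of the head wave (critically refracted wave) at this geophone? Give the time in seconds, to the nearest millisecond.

0.037 s

θ_c = arcsin(V₁/V₂) = arcsin(1748/5480) = 18.60°, cos θ_c = 0.9478.
Intercept time tᵢ = 2h cos θ_c / V₁ = 2·6.4·0.9478/1748 = 0.00694 s.
t = x/V₂ + tᵢ = 164.0/5480 + 0.00694 = 0.03687 s.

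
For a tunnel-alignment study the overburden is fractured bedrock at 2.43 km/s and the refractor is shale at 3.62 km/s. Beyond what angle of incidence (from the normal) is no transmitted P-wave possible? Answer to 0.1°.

42.2°

At critical incidence the refracted ray runs along the interface (θ₂ = 90°), so sin θ_c = V₁/V₂.
θ_c = arcsin(2.43/3.62) = arcsin 0.6713 = 42.17°.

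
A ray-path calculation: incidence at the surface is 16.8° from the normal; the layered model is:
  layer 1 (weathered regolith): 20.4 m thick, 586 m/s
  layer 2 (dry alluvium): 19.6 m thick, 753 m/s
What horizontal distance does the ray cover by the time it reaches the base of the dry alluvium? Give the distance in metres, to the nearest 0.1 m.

p = sin θ₁/V₁ = sin 16.8°/586 = 4.9323e-04 s/m is conserved through the stack.
Layer 1: θ = 16.80°; offset = 20.4·tan 16.80° = 6.159 m.
Layer 2: sin θ = p·753 = 0.3714 → θ = 21.80°; offset = 19.6·tan 21.80° = 7.840 m.
Σ offsets = 13.999 m.

14.0 m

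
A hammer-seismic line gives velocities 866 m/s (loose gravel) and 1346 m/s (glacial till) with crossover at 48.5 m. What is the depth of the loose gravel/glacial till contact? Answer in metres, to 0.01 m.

h = (x_cross/2)·√((V₂−V₁)/(V₂+V₁)).
(V₂−V₁)/(V₂+V₁) = (1346−866)/(1346+866) = 0.2170; √ = 0.4658.
h = (48.5/2)·0.4658 = 11.30 m.

11.30 m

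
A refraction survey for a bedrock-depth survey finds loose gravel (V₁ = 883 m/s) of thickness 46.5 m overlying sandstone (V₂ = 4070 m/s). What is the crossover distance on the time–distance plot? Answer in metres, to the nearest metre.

116 m

x_cross = 2h·√((V₂+V₁)/(V₂−V₁)).
(V₂+V₁)/(V₂−V₁) = (4070+883)/(4070−883) = 1.5541; √ = 1.2466.
x_cross = 2·46.5·1.2466 = 115.94 m.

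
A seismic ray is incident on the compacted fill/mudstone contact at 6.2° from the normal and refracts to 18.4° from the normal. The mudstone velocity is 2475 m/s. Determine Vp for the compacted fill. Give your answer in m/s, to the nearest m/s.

847 m/s

Snell's law: sin 6.2°/V₁ = sin 18.4°/V₂.
V₁ = V₂·sin 6.2°/sin 18.4° = 2475 × 0.3422 = 846.82 m/s.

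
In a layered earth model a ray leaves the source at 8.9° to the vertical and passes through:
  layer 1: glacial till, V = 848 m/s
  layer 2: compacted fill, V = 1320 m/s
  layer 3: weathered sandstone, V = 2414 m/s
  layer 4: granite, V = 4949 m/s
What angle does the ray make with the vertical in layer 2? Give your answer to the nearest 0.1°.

13.9°

Ray parameter p = sin 8.9° / 848 = 1.8244e-04 s/m.
sin θ_2 = p·V_2 = 1.8244e-04 × 1320 = 0.2408.
θ_2 = 13.94° from the vertical.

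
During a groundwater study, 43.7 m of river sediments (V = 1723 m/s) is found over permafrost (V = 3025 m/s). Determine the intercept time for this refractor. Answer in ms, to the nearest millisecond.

42 ms

θ_c = arcsin(V₁/V₂) = arcsin(1723/3025) = 34.72°; cos θ_c = 0.8219.
tᵢ = 2h·cos θ_c / V₁ = 2·43.7·0.8219 / 1723 = 0.04169 s.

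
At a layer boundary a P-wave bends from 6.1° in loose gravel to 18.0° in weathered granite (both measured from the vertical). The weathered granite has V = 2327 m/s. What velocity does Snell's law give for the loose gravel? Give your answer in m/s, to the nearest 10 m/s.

800 m/s

Snell's law: sin 6.1°/V₁ = sin 18.0°/V₂.
V₁ = V₂·sin 6.1°/sin 18.0° = 2327 × 0.3439 = 800.20 m/s.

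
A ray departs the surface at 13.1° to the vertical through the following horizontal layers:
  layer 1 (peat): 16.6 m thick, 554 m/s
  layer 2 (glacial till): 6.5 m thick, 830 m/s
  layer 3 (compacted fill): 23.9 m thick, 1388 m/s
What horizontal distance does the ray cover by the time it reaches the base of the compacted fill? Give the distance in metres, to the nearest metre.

p = sin θ₁/V₁ = sin 13.1°/554 = 4.0912e-04 s/m is conserved through the stack.
Layer 1: θ = 13.10°; offset = 16.6·tan 13.10° = 3.863 m.
Layer 2: sin θ = p·830 = 0.3396 → θ = 19.85°; offset = 6.5·tan 19.85° = 2.347 m.
Layer 3: sin θ = p·1388 = 0.5679 → θ = 34.60°; offset = 23.9·tan 34.60° = 16.488 m.
Σ offsets = 22.698 m.

23 m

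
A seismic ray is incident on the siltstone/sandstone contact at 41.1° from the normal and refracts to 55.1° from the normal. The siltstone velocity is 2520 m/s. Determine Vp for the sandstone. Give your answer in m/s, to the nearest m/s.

3144 m/s

Snell's law: sin 41.1°/V₁ = sin 55.1°/V₂.
V₂ = V₁·sin 55.1°/sin 41.1° = 2520 × 1.2476 = 3143.99 m/s.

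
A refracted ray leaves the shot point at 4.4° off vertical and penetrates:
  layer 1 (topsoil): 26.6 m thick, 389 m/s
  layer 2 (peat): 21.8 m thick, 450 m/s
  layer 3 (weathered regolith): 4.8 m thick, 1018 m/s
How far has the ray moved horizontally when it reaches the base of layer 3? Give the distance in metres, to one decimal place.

5.0 m

p = sin θ₁/V₁ = sin 4.4°/389 = 1.9722e-04 s/m is conserved through the stack.
Layer 1: θ = 4.40°; offset = 26.6·tan 4.40° = 2.047 m.
Layer 2: sin θ = p·450 = 0.0887 → θ = 5.09°; offset = 21.8·tan 5.09° = 1.942 m.
Layer 3: sin θ = p·1018 = 0.2008 → θ = 11.58°; offset = 4.8·tan 11.58° = 0.984 m.
Σ offsets = 4.973 m.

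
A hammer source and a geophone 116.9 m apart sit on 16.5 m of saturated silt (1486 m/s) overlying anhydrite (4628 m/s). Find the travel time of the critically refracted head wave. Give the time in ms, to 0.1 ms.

46.3 ms

t = x/V₂ + 2h·√(V₂²−V₁²)/(V₁V₂).
√(V₂²−V₁²) = √(4628²−1486²) = 4382.9 m/s; delay term = 2·16.5·4382.9/(1486·4628) = 0.02103 s.
t = 116.9/4628 + 0.02103 = 0.04629 s.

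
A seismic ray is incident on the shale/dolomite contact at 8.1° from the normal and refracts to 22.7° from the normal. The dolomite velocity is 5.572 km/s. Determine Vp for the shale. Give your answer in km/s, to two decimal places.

2.03 km/s

Snell's law: sin 8.1°/V₁ = sin 22.7°/V₂.
V₁ = V₂·sin 8.1°/sin 22.7° = 5.572 × 0.3651 = 2.03 km/s.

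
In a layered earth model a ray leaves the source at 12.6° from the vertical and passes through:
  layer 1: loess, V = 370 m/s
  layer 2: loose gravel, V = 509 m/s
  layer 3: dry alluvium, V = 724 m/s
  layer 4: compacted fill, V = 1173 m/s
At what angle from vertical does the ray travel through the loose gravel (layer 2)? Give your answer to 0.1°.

Snell's law across each interface conserves sin θ / V, so sin θ_2 = V_2·sin θ₁/V₁.
sin θ_2 = 509 × sin 12.6° / 370 = 0.3001.
θ_2 = arcsin 0.3001 = 17.46°.

17.5°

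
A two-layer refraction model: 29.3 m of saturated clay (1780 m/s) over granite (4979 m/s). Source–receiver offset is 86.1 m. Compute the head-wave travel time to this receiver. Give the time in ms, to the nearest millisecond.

t = x/V₂ + 2h·√(V₂²−V₁²)/(V₁V₂).
√(V₂²−V₁²) = √(4979²−1780²) = 4650.0 m/s; delay term = 2·29.3·4650.0/(1780·4979) = 0.03075 s.
t = 86.1/4979 + 0.03075 = 0.04804 s.

48 ms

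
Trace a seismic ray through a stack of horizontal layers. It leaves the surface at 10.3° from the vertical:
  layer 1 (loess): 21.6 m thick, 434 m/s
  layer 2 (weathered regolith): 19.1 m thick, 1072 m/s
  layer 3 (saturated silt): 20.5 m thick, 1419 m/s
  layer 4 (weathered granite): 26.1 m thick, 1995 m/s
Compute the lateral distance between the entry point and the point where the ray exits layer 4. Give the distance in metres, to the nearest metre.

Apply Snell's law at each interface; in layer i the horizontal offset is hᵢ·tan θᵢ.
Layer 1: θ = 10.30°; offset = 21.6·tan 10.30° = 3.925 m.
Layer 2: sin θ = 1072·sin 10.3°/434 = 0.4416, θ = 26.21°; offset = 19.1·tan 26.21° = 9.402 m.
Layer 3: sin θ = 1419·sin 10.3°/434 = 0.5846, θ = 35.78°; offset = 20.5·tan 35.78° = 14.772 m.
Layer 4: sin θ = 1995·sin 10.3°/434 = 0.8219, θ = 55.28°; offset = 26.1·tan 55.28° = 37.661 m.
Σ offsets = 65.760 m.

66 m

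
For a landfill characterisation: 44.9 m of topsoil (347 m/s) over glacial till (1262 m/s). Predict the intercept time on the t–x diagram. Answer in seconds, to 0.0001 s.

0.2488 s

tᵢ = 2h·√(V₂²−V₁²)/(V₁V₂).
√(V₂²−V₁²) = √(1262²−347²) = 1213.4 m/s.
tᵢ = 2·44.9·1213.4/(347·1262) = 0.24881 s.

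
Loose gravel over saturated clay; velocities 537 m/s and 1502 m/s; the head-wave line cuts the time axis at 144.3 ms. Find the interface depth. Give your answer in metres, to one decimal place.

θ_c = arcsin(537/1502) = 20.95°; cos θ_c = 0.9339.
tᵢ = 2h cos θ_c/V₁ ⇒ h = tᵢ·V₁/(2 cos θ_c) = 0.1443·537/(2·0.9339) = 41.49 m.

41.5 m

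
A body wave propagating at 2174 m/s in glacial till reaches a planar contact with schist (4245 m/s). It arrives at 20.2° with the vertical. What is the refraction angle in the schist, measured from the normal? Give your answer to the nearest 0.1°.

42.4°

sin θ₁/V₁ = sin θ₂/V₂ ⇒ sin θ₂ = 4245·sin 20.2°/2174 = 4245·0.3453/2174 = 0.6742.
θ₂ = sin⁻¹(0.6742) = 42.39° (from vertical).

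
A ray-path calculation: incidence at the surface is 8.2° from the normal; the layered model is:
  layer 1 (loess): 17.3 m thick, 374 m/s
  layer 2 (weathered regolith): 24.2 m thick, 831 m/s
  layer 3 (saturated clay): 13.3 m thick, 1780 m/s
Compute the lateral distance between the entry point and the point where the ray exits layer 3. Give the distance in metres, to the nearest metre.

23 m

Apply Snell's law at each interface; in layer i the horizontal offset is hᵢ·tan θᵢ.
Layer 1: θ = 8.20°; offset = 17.3·tan 8.20° = 2.493 m.
Layer 2: sin θ = 831·sin 8.2°/374 = 0.3169, θ = 18.48°; offset = 24.2·tan 18.48° = 8.086 m.
Layer 3: sin θ = 1780·sin 8.2°/374 = 0.6788, θ = 42.75°; offset = 13.3·tan 42.75° = 12.295 m.
Total horizontal offset = 22.874 m.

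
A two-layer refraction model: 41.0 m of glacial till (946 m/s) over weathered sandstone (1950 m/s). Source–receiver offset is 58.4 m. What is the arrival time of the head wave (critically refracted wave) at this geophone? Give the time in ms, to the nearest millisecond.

106 ms

t = x/V₂ + 2h·√(V₂²−V₁²)/(V₁V₂).
√(V₂²−V₁²) = √(1950²−946²) = 1705.2 m/s; delay term = 2·41.0·1705.2/(946·1950) = 0.07580 s.
t = 58.4/1950 + 0.07580 = 0.10575 s.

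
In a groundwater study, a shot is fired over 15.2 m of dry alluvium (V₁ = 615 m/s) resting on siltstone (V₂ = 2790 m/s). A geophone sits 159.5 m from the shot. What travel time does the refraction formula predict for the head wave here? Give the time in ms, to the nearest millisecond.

θ_c = arcsin(V₁/V₂) = arcsin(615/2790) = 12.73°, cos θ_c = 0.9754.
Intercept time tᵢ = 2h cos θ_c / V₁ = 2·15.2·0.9754/615 = 0.04822 s.
t = x/V₂ + tᵢ = 159.5/2790 + 0.04822 = 0.10538 s.

105 ms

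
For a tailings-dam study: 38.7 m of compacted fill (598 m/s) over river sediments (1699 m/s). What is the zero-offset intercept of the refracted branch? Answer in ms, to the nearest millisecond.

θ_c = arcsin(V₁/V₂) = arcsin(598/1699) = 20.61°; cos θ_c = 0.9360.
tᵢ = 2h·cos θ_c / V₁ = 2·38.7·0.9360 / 598 = 0.12115 s.

121 ms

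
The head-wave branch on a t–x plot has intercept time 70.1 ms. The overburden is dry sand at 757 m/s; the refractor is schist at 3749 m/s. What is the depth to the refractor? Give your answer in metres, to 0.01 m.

27.09 m

θ_c = arcsin(757/3749) = 11.65°; cos θ_c = 0.9794.
tᵢ = 2h cos θ_c/V₁ ⇒ h = tᵢ·V₁/(2 cos θ_c) = 0.0701·757/(2·0.9794) = 27.09 m.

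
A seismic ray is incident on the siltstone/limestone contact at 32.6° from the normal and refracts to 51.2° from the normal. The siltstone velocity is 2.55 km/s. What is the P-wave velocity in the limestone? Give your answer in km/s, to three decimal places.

sin 32.6° = 0.5388; sin 51.2° = 0.7793.
V₂ = V₁·(sin θ₂/sin θ₁) = 2.55·(0.7793/0.5388) = 3.689 km/s.

3.689 km/s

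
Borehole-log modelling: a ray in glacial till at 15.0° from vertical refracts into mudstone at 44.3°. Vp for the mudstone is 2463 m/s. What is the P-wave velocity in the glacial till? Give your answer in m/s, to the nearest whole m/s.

913 m/s

Snell's law: sin 15.0°/V₁ = sin 44.3°/V₂.
V₁ = V₂·sin 15.0°/sin 44.3° = 2463 × 0.3706 = 912.74 m/s.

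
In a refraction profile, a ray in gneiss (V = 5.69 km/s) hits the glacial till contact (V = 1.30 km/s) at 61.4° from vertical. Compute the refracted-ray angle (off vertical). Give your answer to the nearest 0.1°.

sin θ₁/V₁ = sin θ₂/V₂ ⇒ sin θ₂ = 1.30·sin 61.4°/5.69 = 1.30·0.8780/5.69 = 0.2006.
θ₂ = sin⁻¹(0.2006) = 11.57° (from vertical).

11.6°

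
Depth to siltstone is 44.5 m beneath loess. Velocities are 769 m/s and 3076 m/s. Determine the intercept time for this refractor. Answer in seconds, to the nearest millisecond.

tᵢ = 2h·√(V₂²−V₁²)/(V₁V₂).
√(V₂²−V₁²) = √(3076²−769²) = 2978.3 m/s.
tᵢ = 2·44.5·2978.3/(769·3076) = 0.11206 s.

0.112 s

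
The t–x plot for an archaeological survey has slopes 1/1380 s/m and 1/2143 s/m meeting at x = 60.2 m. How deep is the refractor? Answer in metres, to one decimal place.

14.0 m

x_cross = 2h·√((V₂+V₁)/(V₂−V₁)) → h = x_cross / (2·√((V₂+V₁)/(V₂−V₁))).
√((V₂+V₁)/(V₂−V₁)) = √((2143+1380)/(2143−1380)) = 2.1488.
h = 60.2 / (2·2.1488) = 14.01 m.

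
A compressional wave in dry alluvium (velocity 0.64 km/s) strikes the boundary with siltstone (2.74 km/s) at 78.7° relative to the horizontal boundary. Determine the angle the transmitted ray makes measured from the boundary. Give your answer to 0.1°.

33.0°

Angle from the normal: 90° − 78.7° = 11.3°.
Snell's law: sin θ₂ = (V₂/V₁)·sin θ₁ = (2.74/0.64)·sin 11.3° = 0.8389.
θ₂ = arcsin 0.8389 = 57.02° from the normal.
From the interface: 90° − 57.02° = 32.98°.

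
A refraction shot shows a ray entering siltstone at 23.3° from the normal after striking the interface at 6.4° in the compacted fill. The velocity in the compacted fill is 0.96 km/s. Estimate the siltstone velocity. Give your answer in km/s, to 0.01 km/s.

3.41 km/s

Snell's law: sin 6.4°/V₁ = sin 23.3°/V₂.
V₂ = V₁·sin 23.3°/sin 6.4° = 0.96 × 3.5485 = 3.41 km/s.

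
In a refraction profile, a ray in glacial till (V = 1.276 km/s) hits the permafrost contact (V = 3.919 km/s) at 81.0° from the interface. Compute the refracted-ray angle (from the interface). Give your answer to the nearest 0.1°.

61.3°

Angle from the normal: 90° − 81.0° = 9.0°.
sin θ₁/V₁ = sin θ₂/V₂ ⇒ sin θ₂ = 3.919·sin 9.0°/1.276 = 3.919·0.1564/1.276 = 0.4805.
θ₂ = sin⁻¹(0.4805) = 28.72° (from vertical).
From the interface: 90° − 28.72° = 61.28°.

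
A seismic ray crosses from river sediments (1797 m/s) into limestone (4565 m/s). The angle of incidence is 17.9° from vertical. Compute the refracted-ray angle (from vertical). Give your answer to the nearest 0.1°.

sin θ₁/V₁ = sin θ₂/V₂ ⇒ sin θ₂ = 4565·sin 17.9°/1797 = 4565·0.3074/1797 = 0.7808.
θ₂ = sin⁻¹(0.7808) = 51.33° (from vertical).

51.3°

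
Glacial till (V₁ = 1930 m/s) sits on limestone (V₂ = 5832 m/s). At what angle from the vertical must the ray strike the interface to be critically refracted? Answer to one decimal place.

Critical incidence: sin θ_c = V₁/V₂ = 1930/5832 = 0.3309.
θ_c = arcsin 0.3309 = 19.33°.

19.3°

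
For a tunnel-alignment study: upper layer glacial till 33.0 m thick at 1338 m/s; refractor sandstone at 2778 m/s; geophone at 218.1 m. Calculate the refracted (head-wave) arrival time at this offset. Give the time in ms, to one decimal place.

t = x/V₂ + 2h·√(V₂²−V₁²)/(V₁V₂).
√(V₂²−V₁²) = √(2778²−1338²) = 2434.6 m/s; delay term = 2·33.0·2434.6/(1338·2778) = 0.04323 s.
t = 218.1/2778 + 0.04323 = 0.12174 s.

121.7 ms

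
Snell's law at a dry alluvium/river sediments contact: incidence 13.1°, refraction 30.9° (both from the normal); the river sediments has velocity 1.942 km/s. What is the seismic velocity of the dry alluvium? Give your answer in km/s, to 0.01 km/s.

0.86 km/s

Snell's law: sin 13.1°/V₁ = sin 30.9°/V₂.
V₁ = V₂·sin 13.1°/sin 30.9° = 1.942 × 0.4413 = 0.86 km/s.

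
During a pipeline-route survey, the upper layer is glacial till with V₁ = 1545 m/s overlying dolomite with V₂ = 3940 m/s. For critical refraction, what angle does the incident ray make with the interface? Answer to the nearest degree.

67°

At critical incidence the refracted ray runs along the interface (θ₂ = 90°), so sin θ_c = V₁/V₂.
θ_c = arcsin(1545/3940) = arcsin 0.3921 = 23.09°.
Measured from the interface: 90° − 23.09° = 66.91°.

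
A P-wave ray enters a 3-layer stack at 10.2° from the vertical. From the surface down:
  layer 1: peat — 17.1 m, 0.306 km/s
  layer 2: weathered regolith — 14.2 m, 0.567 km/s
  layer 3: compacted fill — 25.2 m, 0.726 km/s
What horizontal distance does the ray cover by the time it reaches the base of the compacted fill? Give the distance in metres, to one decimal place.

19.7 m

Apply Snell's law at each interface; in layer i the horizontal offset is hᵢ·tan θᵢ.
Layer 1: θ = 10.20°; offset = 17.1·tan 10.20° = 3.077 m.
Layer 2: sin θ = 0.567·sin 10.2°/0.306 = 0.3281, θ = 19.16°; offset = 14.2·tan 19.16° = 4.933 m.
Layer 3: sin θ = 0.726·sin 10.2°/0.306 = 0.4201, θ = 24.84°; offset = 25.2·tan 24.84° = 11.667 m.
Total horizontal offset = 19.677 m.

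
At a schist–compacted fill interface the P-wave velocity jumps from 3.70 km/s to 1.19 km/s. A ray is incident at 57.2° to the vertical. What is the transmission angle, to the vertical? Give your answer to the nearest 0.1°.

sin θ₁/V₁ = sin θ₂/V₂ ⇒ sin θ₂ = 1.19·sin 57.2°/3.70 = 1.19·0.8406/3.70 = 0.2703.
θ₂ = arcsin 0.2703 = 15.68° from the normal.

15.7°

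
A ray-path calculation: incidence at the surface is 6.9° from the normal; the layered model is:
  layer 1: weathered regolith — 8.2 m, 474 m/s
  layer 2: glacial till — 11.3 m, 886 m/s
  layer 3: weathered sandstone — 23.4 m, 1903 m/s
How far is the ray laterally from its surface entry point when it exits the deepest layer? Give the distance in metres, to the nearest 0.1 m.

16.5 m

p = sin θ₁/V₁ = sin 6.9°/474 = 2.5345e-04 s/m is conserved through the stack.
Layer 1: θ = 6.90°; offset = 8.2·tan 6.90° = 0.992 m.
Layer 2: sin θ = p·886 = 0.2246 → θ = 12.98°; offset = 11.3·tan 12.98° = 2.604 m.
Layer 3: sin θ = p·1903 = 0.4823 → θ = 28.84°; offset = 23.4·tan 28.84° = 12.884 m.
Summing the layer offsets gives 16.480 m.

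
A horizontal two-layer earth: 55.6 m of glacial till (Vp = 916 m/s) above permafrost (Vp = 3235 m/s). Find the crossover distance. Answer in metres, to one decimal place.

θ_c = arcsin(916/3235) = 16.45°, so cos θ_c = 0.9591 and tᵢ = 2h cos θ_c/V₁ = 0.1164 s.
At crossover x/V₁ = x/V₂ + tᵢ ⇒ x = tᵢ/(1/V₁ − 1/V₂) = 0.11643/(1.0917e-03 − 3.0912e-04) = 148.78 m.

148.8 m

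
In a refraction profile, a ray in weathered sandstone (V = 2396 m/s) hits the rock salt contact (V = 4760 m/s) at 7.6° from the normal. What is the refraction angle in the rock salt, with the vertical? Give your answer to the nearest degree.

sin θ₁/V₁ = sin θ₂/V₂ ⇒ sin θ₂ = 4760·sin 7.6°/2396 = 4760·0.1323/2396 = 0.2627.
θ₂ = sin⁻¹(0.2627) = 15.23° (from vertical).

15°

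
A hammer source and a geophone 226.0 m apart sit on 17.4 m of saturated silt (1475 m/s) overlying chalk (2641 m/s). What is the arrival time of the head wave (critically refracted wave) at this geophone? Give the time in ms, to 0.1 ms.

105.1 ms

t = x/V₂ + 2h·√(V₂²−V₁²)/(V₁V₂).
√(V₂²−V₁²) = √(2641²−1475²) = 2190.7 m/s; delay term = 2·17.4·2190.7/(1475·2641) = 0.01957 s.
t = 226.0/2641 + 0.01957 = 0.10514 s.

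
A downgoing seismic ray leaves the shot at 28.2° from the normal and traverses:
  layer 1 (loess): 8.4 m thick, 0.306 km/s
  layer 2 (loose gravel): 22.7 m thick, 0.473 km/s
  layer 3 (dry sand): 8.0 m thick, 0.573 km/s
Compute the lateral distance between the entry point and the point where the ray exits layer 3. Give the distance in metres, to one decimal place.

Ray parameter p = sin 28.2° / 0.306 km/s = 1.5443e+00 s/km.
Layer 1: θ = 28.20°; offset = 8.4·tan 28.20° = 4.504 m.
Layer 2: sin θ = p·0.473 = 0.7304 → θ = 46.92°; offset = 22.7·tan 46.92° = 24.278 m.
Layer 3: sin θ = p·0.573 = 0.8849 → θ = 62.24°; offset = 8.0·tan 62.24° = 15.197 m.
Σ offsets = 43.979 m.

44.0 m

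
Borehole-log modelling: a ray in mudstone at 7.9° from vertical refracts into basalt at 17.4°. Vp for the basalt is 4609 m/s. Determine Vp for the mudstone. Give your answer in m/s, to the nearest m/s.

2118 m/s

Snell's law: sin 7.9°/V₁ = sin 17.4°/V₂.
V₁ = V₂·sin 7.9°/sin 17.4° = 4609 × 0.4596 = 2118.38 m/s.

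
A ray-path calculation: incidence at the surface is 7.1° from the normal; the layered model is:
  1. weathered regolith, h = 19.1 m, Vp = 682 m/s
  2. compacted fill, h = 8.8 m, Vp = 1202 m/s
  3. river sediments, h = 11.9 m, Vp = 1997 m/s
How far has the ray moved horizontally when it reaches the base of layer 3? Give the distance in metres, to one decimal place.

p = sin θ₁/V₁ = sin 7.1°/682 = 1.8123e-04 s/m is conserved through the stack.
Layer 1: θ = 7.10°; offset = 19.1·tan 7.10° = 2.379 m.
Layer 2: sin θ = p·1202 = 0.2178 → θ = 12.58°; offset = 8.8·tan 12.58° = 1.964 m.
Layer 3: sin θ = p·1997 = 0.3619 → θ = 21.22°; offset = 11.9·tan 21.22° = 4.620 m.
Σ offsets = 8.963 m.

9.0 m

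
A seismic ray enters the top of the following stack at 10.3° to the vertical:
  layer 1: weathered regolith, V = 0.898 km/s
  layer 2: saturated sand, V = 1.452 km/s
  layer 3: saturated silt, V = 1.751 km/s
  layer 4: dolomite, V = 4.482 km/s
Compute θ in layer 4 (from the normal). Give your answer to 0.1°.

63.2°

Snell's law across each interface conserves sin θ / V, so sin θ_4 = V_4·sin θ₁/V₁.
sin θ_4 = 4.482 × sin 10.3° / 0.898 = 0.8924.
θ_4 = arcsin 0.8924 = 63.18°.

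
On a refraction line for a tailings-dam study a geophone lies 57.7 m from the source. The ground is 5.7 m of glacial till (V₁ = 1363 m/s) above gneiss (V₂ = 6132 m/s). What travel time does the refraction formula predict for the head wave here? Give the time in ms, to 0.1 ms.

t = x/V₂ + 2h·√(V₂²−V₁²)/(V₁V₂).
√(V₂²−V₁²) = √(6132²−1363²) = 5978.6 m/s; delay term = 2·5.7·5978.6/(1363·6132) = 0.00815 s.
t = 57.7/6132 + 0.00815 = 0.01756 s.

17.6 ms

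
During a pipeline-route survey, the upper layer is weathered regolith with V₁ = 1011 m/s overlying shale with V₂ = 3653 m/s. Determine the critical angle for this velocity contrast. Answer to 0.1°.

At critical incidence the refracted ray runs along the interface (θ₂ = 90°), so sin θ_c = V₁/V₂.
θ_c = arcsin(1011/3653) = arcsin 0.2768 = 16.07°.

16.1°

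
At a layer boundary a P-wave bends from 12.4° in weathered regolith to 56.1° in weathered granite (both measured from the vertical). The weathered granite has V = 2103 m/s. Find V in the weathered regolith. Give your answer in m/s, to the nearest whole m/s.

544 m/s

sin 12.4° = 0.2147; sin 56.1° = 0.8300.
V₁ = V₂·(sin θ₁/sin θ₂) = 2103·(0.2147/0.8300) = 544.07 m/s.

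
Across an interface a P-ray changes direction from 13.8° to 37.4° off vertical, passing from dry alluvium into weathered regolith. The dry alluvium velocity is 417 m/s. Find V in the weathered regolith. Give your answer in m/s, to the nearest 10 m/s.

1060 m/s

Snell's law: sin 13.8°/V₁ = sin 37.4°/V₂.
V₂ = V₁·sin 37.4°/sin 13.8° = 417 × 2.5463 = 1061.80 m/s.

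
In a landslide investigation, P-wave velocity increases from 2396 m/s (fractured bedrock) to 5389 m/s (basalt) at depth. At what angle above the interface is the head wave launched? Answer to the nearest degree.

64°

At critical incidence the refracted ray runs along the interface (θ₂ = 90°), so sin θ_c = V₁/V₂.
θ_c = arcsin(2396/5389) = arcsin 0.4446 = 26.40°.
Measured from the interface: 90° − 26.40° = 63.60°.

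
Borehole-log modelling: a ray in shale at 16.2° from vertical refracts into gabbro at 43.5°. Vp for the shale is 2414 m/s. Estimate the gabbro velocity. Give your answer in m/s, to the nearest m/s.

5956 m/s

Snell's law: sin 16.2°/V₁ = sin 43.5°/V₂.
V₂ = V₁·sin 43.5°/sin 16.2° = 2414 × 2.4673 = 5956.06 m/s.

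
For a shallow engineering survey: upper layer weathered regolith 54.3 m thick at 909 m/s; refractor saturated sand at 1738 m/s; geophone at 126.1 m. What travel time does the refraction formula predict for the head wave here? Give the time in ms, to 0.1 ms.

θ_c = arcsin(V₁/V₂) = arcsin(909/1738) = 31.53°, cos θ_c = 0.8523.
Intercept time tᵢ = 2h cos θ_c / V₁ = 2·54.3·0.8523/909 = 0.10183 s.
t = x/V₂ + tᵢ = 126.1/1738 + 0.10183 = 0.17438 s.

174.4 ms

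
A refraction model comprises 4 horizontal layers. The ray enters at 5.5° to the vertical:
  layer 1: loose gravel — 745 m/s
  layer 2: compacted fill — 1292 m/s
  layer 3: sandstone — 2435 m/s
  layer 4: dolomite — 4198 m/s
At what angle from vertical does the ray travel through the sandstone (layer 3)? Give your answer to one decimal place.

Ray parameter p = sin 5.5° / 745 = 1.2865e-04 s/m.
sin θ_3 = p·V_3 = 1.2865e-04 × 2435 = 0.3133.
θ_3 = arcsin 0.3133 = 18.26°.

18.3°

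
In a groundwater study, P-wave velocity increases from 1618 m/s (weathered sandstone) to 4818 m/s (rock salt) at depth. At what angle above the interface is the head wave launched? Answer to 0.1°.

Critical incidence: sin θ_c = V₁/V₂ = 1618/4818 = 0.3358.
θ_c = arcsin 0.3358 = 19.62°.
Measured from the interface: 90° − 19.62° = 70.38°.

70.4°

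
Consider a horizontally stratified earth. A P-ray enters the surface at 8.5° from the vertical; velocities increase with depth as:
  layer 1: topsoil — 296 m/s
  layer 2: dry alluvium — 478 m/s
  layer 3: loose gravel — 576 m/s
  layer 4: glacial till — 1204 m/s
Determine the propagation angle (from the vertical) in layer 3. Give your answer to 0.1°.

16.7°

Snell's law across each interface conserves sin θ / V, so sin θ_3 = V_3·sin θ₁/V₁.
sin θ_3 = 576 × sin 8.5° / 296 = 0.2876.
θ_3 = arcsin 0.2876 = 16.72°.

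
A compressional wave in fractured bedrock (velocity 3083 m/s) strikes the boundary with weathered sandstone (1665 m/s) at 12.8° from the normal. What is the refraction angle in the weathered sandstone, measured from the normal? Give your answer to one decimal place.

6.9°

Snell's law: sin θ₂ = (V₂/V₁)·sin θ₁ = (1665/3083)·sin 12.8° = 0.1196.
θ₂ = arcsin 0.1196 = 6.87° from the normal.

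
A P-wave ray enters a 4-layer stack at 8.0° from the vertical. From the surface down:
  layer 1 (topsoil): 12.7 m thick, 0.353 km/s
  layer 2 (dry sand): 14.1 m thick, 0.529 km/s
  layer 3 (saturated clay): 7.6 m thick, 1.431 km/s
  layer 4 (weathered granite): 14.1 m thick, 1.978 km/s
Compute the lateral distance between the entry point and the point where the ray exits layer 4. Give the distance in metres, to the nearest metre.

p = sin θ₁/V₁ = sin 8.0°/0.353 = 3.9426e-01 s/km is conserved through the stack.
Layer 1: θ = 8.00°; offset = 12.7·tan 8.00° = 1.785 m.
Layer 2: sin θ = p·0.529 = 0.2086 → θ = 12.04°; offset = 14.1·tan 12.04° = 3.007 m.
Layer 3: sin θ = p·1.431 = 0.5642 → θ = 34.35°; offset = 7.6·tan 34.35° = 5.193 m.
Layer 4: sin θ = p·1.978 = 0.7798 → θ = 51.25°; offset = 14.1·tan 51.25° = 17.566 m.
Summing the layer offsets gives 27.551 m.

28 m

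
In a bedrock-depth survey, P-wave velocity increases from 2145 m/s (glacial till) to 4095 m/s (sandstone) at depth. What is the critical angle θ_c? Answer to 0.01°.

Critical incidence: sin θ_c = V₁/V₂ = 2145/4095 = 0.5238.
θ_c = arcsin 0.5238 = 31.59°.

31.59°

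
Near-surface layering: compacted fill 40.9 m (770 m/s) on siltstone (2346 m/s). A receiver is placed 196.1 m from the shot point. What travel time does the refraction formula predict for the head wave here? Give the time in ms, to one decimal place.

t = x/V₂ + 2h·√(V₂²−V₁²)/(V₁V₂).
√(V₂²−V₁²) = √(2346²−770²) = 2216.0 m/s; delay term = 2·40.9·2216.0/(770·2346) = 0.10035 s.
t = 196.1/2346 + 0.10035 = 0.18394 s.

183.9 ms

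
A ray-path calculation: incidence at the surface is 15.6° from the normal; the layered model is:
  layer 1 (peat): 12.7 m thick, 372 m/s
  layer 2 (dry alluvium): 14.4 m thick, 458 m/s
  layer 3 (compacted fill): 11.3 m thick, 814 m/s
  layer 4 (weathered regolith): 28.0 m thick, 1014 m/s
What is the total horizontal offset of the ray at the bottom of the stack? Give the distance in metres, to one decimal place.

47.0 m

Apply Snell's law at each interface; in layer i the horizontal offset is hᵢ·tan θᵢ.
Layer 1: θ = 15.60°; offset = 12.7·tan 15.60° = 3.546 m.
Layer 2: sin θ = 458·sin 15.6°/372 = 0.3311, θ = 19.33°; offset = 14.4·tan 19.33° = 5.053 m.
Layer 3: sin θ = 814·sin 15.6°/372 = 0.5884, θ = 36.05°; offset = 11.3·tan 36.05° = 8.224 m.
Layer 4: sin θ = 1014·sin 15.6°/372 = 0.7330, θ = 47.14°; offset = 28.0·tan 47.14° = 30.174 m.
Σ offsets = 46.997 m.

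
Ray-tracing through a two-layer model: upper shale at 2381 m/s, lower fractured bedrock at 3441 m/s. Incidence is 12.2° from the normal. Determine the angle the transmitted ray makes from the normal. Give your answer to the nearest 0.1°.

17.8°

sin θ₁/V₁ = sin θ₂/V₂ ⇒ sin θ₂ = 3441·sin 12.2°/2381 = 3441·0.2113/2381 = 0.3054.
θ₂ = arcsin 0.3054 = 17.78° from the normal.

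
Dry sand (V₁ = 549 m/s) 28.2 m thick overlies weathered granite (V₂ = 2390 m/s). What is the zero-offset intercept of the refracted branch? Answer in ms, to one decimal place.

100.0 ms

θ_c = arcsin(V₁/V₂) = arcsin(549/2390) = 13.28°; cos θ_c = 0.9733.
tᵢ = 2h·cos θ_c / V₁ = 2·28.2·0.9733 / 549 = 0.09999 s.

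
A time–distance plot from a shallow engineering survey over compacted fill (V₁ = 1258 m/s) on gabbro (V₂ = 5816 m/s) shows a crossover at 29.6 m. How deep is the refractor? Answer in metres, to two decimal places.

11.88 m

x_cross = 2h·√((V₂+V₁)/(V₂−V₁)) → h = x_cross / (2·√((V₂+V₁)/(V₂−V₁))).
√((V₂+V₁)/(V₂−V₁)) = √((5816+1258)/(5816−1258)) = 1.2458.
h = 29.6 / (2·1.2458) = 11.88 m.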